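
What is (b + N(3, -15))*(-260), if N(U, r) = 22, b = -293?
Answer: 70460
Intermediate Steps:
(b + N(3, -15))*(-260) = (-293 + 22)*(-260) = -271*(-260) = 70460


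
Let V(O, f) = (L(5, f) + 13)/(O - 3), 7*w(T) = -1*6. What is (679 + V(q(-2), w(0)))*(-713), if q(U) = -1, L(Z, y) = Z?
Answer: -961837/2 ≈ -4.8092e+5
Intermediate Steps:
w(T) = -6/7 (w(T) = (-1*6)/7 = (⅐)*(-6) = -6/7)
V(O, f) = 18/(-3 + O) (V(O, f) = (5 + 13)/(O - 3) = 18/(-3 + O))
(679 + V(q(-2), w(0)))*(-713) = (679 + 18/(-3 - 1))*(-713) = (679 + 18/(-4))*(-713) = (679 + 18*(-¼))*(-713) = (679 - 9/2)*(-713) = (1349/2)*(-713) = -961837/2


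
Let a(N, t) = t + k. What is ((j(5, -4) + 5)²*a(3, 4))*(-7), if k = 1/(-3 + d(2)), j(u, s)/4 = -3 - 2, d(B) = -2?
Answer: -5985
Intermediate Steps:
j(u, s) = -20 (j(u, s) = 4*(-3 - 2) = 4*(-5) = -20)
k = -⅕ (k = 1/(-3 - 2) = 1/(-5) = -⅕ ≈ -0.20000)
a(N, t) = -⅕ + t (a(N, t) = t - ⅕ = -⅕ + t)
((j(5, -4) + 5)²*a(3, 4))*(-7) = ((-20 + 5)²*(-⅕ + 4))*(-7) = ((-15)²*(19/5))*(-7) = (225*(19/5))*(-7) = 855*(-7) = -5985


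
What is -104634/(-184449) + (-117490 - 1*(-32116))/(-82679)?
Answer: 8132727804/5083352957 ≈ 1.5999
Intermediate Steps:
-104634/(-184449) + (-117490 - 1*(-32116))/(-82679) = -104634*(-1/184449) + (-117490 + 32116)*(-1/82679) = 34878/61483 - 85374*(-1/82679) = 34878/61483 + 85374/82679 = 8132727804/5083352957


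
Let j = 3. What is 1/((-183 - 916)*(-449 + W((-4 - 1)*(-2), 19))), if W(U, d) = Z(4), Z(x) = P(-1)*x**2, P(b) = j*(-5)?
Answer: 1/757211 ≈ 1.3206e-6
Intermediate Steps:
P(b) = -15 (P(b) = 3*(-5) = -15)
Z(x) = -15*x**2
W(U, d) = -240 (W(U, d) = -15*4**2 = -15*16 = -240)
1/((-183 - 916)*(-449 + W((-4 - 1)*(-2), 19))) = 1/((-183 - 916)*(-449 - 240)) = 1/(-1099*(-689)) = -1/1099*(-1/689) = 1/757211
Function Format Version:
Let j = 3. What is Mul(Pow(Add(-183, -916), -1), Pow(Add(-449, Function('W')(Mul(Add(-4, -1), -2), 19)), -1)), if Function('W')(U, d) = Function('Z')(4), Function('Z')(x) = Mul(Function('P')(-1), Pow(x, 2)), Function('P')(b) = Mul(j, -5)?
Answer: Rational(1, 757211) ≈ 1.3206e-6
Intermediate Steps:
Function('P')(b) = -15 (Function('P')(b) = Mul(3, -5) = -15)
Function('Z')(x) = Mul(-15, Pow(x, 2))
Function('W')(U, d) = -240 (Function('W')(U, d) = Mul(-15, Pow(4, 2)) = Mul(-15, 16) = -240)
Mul(Pow(Add(-183, -916), -1), Pow(Add(-449, Function('W')(Mul(Add(-4, -1), -2), 19)), -1)) = Mul(Pow(Add(-183, -916), -1), Pow(Add(-449, -240), -1)) = Mul(Pow(-1099, -1), Pow(-689, -1)) = Mul(Rational(-1, 1099), Rational(-1, 689)) = Rational(1, 757211)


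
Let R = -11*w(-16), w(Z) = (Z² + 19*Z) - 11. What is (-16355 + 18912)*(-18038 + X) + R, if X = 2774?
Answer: -39029399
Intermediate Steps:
w(Z) = -11 + Z² + 19*Z
R = 649 (R = -11*(-11 + (-16)² + 19*(-16)) = -11*(-11 + 256 - 304) = -11*(-59) = 649)
(-16355 + 18912)*(-18038 + X) + R = (-16355 + 18912)*(-18038 + 2774) + 649 = 2557*(-15264) + 649 = -39030048 + 649 = -39029399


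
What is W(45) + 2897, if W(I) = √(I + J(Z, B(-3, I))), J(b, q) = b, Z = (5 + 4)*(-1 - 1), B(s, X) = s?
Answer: 2897 + 3*√3 ≈ 2902.2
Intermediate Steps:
Z = -18 (Z = 9*(-2) = -18)
W(I) = √(-18 + I) (W(I) = √(I - 18) = √(-18 + I))
W(45) + 2897 = √(-18 + 45) + 2897 = √27 + 2897 = 3*√3 + 2897 = 2897 + 3*√3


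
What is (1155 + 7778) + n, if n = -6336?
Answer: 2597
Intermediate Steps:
(1155 + 7778) + n = (1155 + 7778) - 6336 = 8933 - 6336 = 2597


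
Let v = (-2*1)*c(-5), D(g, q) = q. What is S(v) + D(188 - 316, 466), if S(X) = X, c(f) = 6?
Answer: 454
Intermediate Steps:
v = -12 (v = -2*1*6 = -2*6 = -12)
S(v) + D(188 - 316, 466) = -12 + 466 = 454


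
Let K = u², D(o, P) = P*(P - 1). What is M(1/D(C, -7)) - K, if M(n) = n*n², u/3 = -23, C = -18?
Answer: -836107775/175616 ≈ -4761.0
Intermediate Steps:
D(o, P) = P*(-1 + P)
u = -69 (u = 3*(-23) = -69)
M(n) = n³
K = 4761 (K = (-69)² = 4761)
M(1/D(C, -7)) - K = (1/(-7*(-1 - 7)))³ - 1*4761 = (1/(-7*(-8)))³ - 4761 = (1/56)³ - 4761 = 1/175616 - 4761 = -836107775/175616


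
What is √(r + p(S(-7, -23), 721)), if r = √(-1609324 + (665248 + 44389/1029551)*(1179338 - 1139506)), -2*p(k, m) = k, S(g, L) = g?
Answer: √(14839653662414 + 8236408*√7021422072717566859815)/2059102 ≈ 403.46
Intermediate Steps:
p(k, m) = -k/2
r = 2*√7021422072717566859815/1029551 (r = √(-1609324 + (665248 + 44389*(1/1029551))*39832) = √(-1609324 + (665248 + 44389/1029551)*39832) = √(-1609324 + (684906788037/1029551)*39832) = √(-1609324 + 27281207181089784/1029551) = √(27279550299956260/1029551) = 2*√7021422072717566859815/1029551 ≈ 1.6278e+5)
√(r + p(S(-7, -23), 721)) = √(2*√7021422072717566859815/1029551 - ½*(-7)) = √(2*√7021422072717566859815/1029551 + 7/2) = √(7/2 + 2*√7021422072717566859815/1029551)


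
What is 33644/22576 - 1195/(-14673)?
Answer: 130159183/82814412 ≈ 1.5717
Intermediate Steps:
33644/22576 - 1195/(-14673) = 33644*(1/22576) - 1195*(-1/14673) = 8411/5644 + 1195/14673 = 130159183/82814412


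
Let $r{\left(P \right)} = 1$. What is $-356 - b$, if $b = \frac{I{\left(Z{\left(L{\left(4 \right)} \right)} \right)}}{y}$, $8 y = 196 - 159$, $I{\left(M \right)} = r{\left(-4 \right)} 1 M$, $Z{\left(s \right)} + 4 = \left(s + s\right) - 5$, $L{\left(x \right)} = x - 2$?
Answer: $- \frac{13132}{37} \approx -354.92$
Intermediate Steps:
$L{\left(x \right)} = -2 + x$ ($L{\left(x \right)} = x - 2 = -2 + x$)
$Z{\left(s \right)} = -9 + 2 s$ ($Z{\left(s \right)} = -4 + \left(\left(s + s\right) - 5\right) = -4 + \left(2 s - 5\right) = -4 + \left(-5 + 2 s\right) = -9 + 2 s$)
$I{\left(M \right)} = M$ ($I{\left(M \right)} = 1 \cdot 1 M = 1 M = M$)
$y = \frac{37}{8}$ ($y = \frac{196 - 159}{8} = \frac{1}{8} \cdot 37 = \frac{37}{8} \approx 4.625$)
$b = - \frac{40}{37}$ ($b = \frac{-9 + 2 \left(-2 + 4\right)}{\frac{37}{8}} = \left(-9 + 2 \cdot 2\right) \frac{8}{37} = \left(-9 + 4\right) \frac{8}{37} = \left(-5\right) \frac{8}{37} = - \frac{40}{37} \approx -1.0811$)
$-356 - b = -356 - - \frac{40}{37} = -356 + \frac{40}{37} = - \frac{13132}{37}$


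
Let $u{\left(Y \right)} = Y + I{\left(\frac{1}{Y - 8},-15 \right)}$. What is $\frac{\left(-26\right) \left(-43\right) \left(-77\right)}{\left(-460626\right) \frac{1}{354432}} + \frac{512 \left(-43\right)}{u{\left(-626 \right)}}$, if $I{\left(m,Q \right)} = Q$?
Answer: $\frac{3261349665408}{49210211} \approx 66274.0$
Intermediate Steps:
$u{\left(Y \right)} = -15 + Y$ ($u{\left(Y \right)} = Y - 15 = -15 + Y$)
$\frac{\left(-26\right) \left(-43\right) \left(-77\right)}{\left(-460626\right) \frac{1}{354432}} + \frac{512 \left(-43\right)}{u{\left(-626 \right)}} = \frac{\left(-26\right) \left(-43\right) \left(-77\right)}{\left(-460626\right) \frac{1}{354432}} + \frac{512 \left(-43\right)}{-15 - 626} = \frac{1118 \left(-77\right)}{\left(-460626\right) \frac{1}{354432}} - \frac{22016}{-641} = - \frac{86086}{- \frac{76771}{59072}} - - \frac{22016}{641} = \left(-86086\right) \left(- \frac{59072}{76771}\right) + \frac{22016}{641} = \frac{5085272192}{76771} + \frac{22016}{641} = \frac{3261349665408}{49210211}$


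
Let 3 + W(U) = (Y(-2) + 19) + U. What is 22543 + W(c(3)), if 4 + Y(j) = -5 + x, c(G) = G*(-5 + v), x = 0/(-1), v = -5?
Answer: 22520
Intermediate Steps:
x = 0 (x = 0*(-1) = 0)
c(G) = -10*G (c(G) = G*(-5 - 5) = G*(-10) = -10*G)
Y(j) = -9 (Y(j) = -4 + (-5 + 0) = -4 - 5 = -9)
W(U) = 7 + U (W(U) = -3 + ((-9 + 19) + U) = -3 + (10 + U) = 7 + U)
22543 + W(c(3)) = 22543 + (7 - 10*3) = 22543 + (7 - 30) = 22543 - 23 = 22520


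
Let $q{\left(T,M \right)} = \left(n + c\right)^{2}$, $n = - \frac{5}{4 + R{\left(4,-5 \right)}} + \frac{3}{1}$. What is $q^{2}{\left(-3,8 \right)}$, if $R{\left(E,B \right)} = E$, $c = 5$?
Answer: $\frac{12117361}{4096} \approx 2958.3$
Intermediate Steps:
$n = \frac{19}{8}$ ($n = - \frac{5}{4 + 4} + \frac{3}{1} = - \frac{5}{8} + 3 \cdot 1 = \left(-5\right) \frac{1}{8} + 3 = - \frac{5}{8} + 3 = \frac{19}{8} \approx 2.375$)
$q{\left(T,M \right)} = \frac{3481}{64}$ ($q{\left(T,M \right)} = \left(\frac{19}{8} + 5\right)^{2} = \left(\frac{59}{8}\right)^{2} = \frac{3481}{64}$)
$q^{2}{\left(-3,8 \right)} = \left(\frac{3481}{64}\right)^{2} = \frac{12117361}{4096}$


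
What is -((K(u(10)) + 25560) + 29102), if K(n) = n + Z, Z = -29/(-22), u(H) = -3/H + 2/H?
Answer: -3006477/55 ≈ -54663.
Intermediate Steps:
u(H) = -1/H
Z = 29/22 (Z = -29*(-1/22) = 29/22 ≈ 1.3182)
K(n) = 29/22 + n (K(n) = n + 29/22 = 29/22 + n)
-((K(u(10)) + 25560) + 29102) = -(((29/22 - 1/10) + 25560) + 29102) = -(((29/22 - 1*⅒) + 25560) + 29102) = -(((29/22 - ⅒) + 25560) + 29102) = -((67/55 + 25560) + 29102) = -(1405867/55 + 29102) = -1*3006477/55 = -3006477/55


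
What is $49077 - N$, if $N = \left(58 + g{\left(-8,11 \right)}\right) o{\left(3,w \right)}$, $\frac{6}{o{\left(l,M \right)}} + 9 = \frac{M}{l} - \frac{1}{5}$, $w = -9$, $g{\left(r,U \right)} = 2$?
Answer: $\frac{2995497}{61} \approx 49107.0$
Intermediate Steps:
$o{\left(l,M \right)} = \frac{6}{- \frac{46}{5} + \frac{M}{l}}$ ($o{\left(l,M \right)} = \frac{6}{-9 + \left(\frac{M}{l} - \frac{1}{5}\right)} = \frac{6}{-9 + \left(- \frac{1}{5} + \frac{M}{l}\right)} = \frac{6}{- \frac{46}{5} + \frac{M}{l}}$)
$N = - \frac{1800}{61}$ ($N = \left(58 + 2\right) 30 \cdot 3 \frac{1}{\left(-46\right) 3 + 5 \left(-9\right)} = 60 \cdot 30 \cdot 3 \frac{1}{-138 - 45} = 60 \cdot 30 \cdot 3 \frac{1}{-183} = 60 \cdot 30 \cdot 3 \left(- \frac{1}{183}\right) = 60 \left(- \frac{30}{61}\right) = - \frac{1800}{61} \approx -29.508$)
$49077 - N = 49077 - - \frac{1800}{61} = 49077 + \frac{1800}{61} = \frac{2995497}{61}$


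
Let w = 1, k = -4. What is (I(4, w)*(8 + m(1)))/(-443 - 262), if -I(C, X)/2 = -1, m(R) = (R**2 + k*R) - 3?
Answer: -4/705 ≈ -0.0056738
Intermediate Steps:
m(R) = -3 + R**2 - 4*R (m(R) = (R**2 - 4*R) - 3 = -3 + R**2 - 4*R)
I(C, X) = 2 (I(C, X) = -2*(-1) = 2)
(I(4, w)*(8 + m(1)))/(-443 - 262) = (2*(8 + (-3 + 1**2 - 4*1)))/(-443 - 262) = (2*(8 + (-3 + 1 - 4)))/(-705) = (2*(8 - 6))*(-1/705) = (2*2)*(-1/705) = 4*(-1/705) = -4/705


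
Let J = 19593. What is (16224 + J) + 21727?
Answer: 57544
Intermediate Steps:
(16224 + J) + 21727 = (16224 + 19593) + 21727 = 35817 + 21727 = 57544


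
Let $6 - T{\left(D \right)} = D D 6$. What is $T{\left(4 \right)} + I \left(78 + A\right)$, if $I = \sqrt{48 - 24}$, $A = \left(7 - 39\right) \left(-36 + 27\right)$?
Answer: $-90 + 732 \sqrt{6} \approx 1703.0$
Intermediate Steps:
$A = 288$ ($A = \left(-32\right) \left(-9\right) = 288$)
$T{\left(D \right)} = 6 - 6 D^{2}$ ($T{\left(D \right)} = 6 - D D 6 = 6 - D^{2} \cdot 6 = 6 - 6 D^{2}$)
$I = 2 \sqrt{6}$ ($I = \sqrt{24} = 2 \sqrt{6} \approx 4.899$)
$T{\left(4 \right)} + I \left(78 + A\right) = \left(6 - 6 \cdot 4^{2}\right) + 2 \sqrt{6} \left(78 + 288\right) = \left(6 - 96\right) + 2 \sqrt{6} \cdot 366 = \left(6 - 96\right) + 732 \sqrt{6} = -90 + 732 \sqrt{6}$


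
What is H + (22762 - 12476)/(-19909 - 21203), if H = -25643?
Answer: -527122651/20556 ≈ -25643.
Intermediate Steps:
H + (22762 - 12476)/(-19909 - 21203) = -25643 + (22762 - 12476)/(-19909 - 21203) = -25643 + 10286/(-41112) = -25643 + 10286*(-1/41112) = -25643 - 5143/20556 = -527122651/20556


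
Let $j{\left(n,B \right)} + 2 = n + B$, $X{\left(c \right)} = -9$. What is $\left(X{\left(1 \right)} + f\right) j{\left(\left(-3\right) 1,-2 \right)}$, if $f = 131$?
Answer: $-854$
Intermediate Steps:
$j{\left(n,B \right)} = -2 + B + n$ ($j{\left(n,B \right)} = -2 + \left(n + B\right) = -2 + \left(B + n\right) = -2 + B + n$)
$\left(X{\left(1 \right)} + f\right) j{\left(\left(-3\right) 1,-2 \right)} = \left(-9 + 131\right) \left(-2 - 2 - 3\right) = 122 \left(-2 - 2 - 3\right) = 122 \left(-7\right) = -854$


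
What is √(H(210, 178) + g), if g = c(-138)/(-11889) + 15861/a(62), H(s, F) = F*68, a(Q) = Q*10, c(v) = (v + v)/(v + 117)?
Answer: √897043320715669855/8599710 ≈ 110.13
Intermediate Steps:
c(v) = 2*v/(117 + v) (c(v) = (2*v)/(117 + v) = 2*v/(117 + v))
a(Q) = 10*Q
H(s, F) = 68*F
g = 1319942963/51598260 (g = (2*(-138)/(117 - 138))/(-11889) + 15861/((10*62)) = (2*(-138)/(-21))*(-1/11889) + 15861/620 = (2*(-138)*(-1/21))*(-1/11889) + 15861*(1/620) = (92/7)*(-1/11889) + 15861/620 = -92/83223 + 15861/620 = 1319942963/51598260 ≈ 25.581)
√(H(210, 178) + g) = √(68*178 + 1319942963/51598260) = √(12104 + 1319942963/51598260) = √(625865282003/51598260) = √897043320715669855/8599710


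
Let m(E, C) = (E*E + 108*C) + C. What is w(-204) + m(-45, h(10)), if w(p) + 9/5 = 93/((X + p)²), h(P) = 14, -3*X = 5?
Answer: 6755711179/1903445 ≈ 3549.2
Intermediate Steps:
X = -5/3 (X = -⅓*5 = -5/3 ≈ -1.6667)
w(p) = -9/5 + 93/(-5/3 + p)² (w(p) = -9/5 + 93/((-5/3 + p)²) = -9/5 + 93/(-5/3 + p)²)
m(E, C) = E² + 109*C (m(E, C) = (E² + 108*C) + C = E² + 109*C)
w(-204) + m(-45, h(10)) = (-9/5 + 837/(-5 + 3*(-204))²) + ((-45)² + 109*14) = (-9/5 + 837/(-5 - 612)²) + (2025 + 1526) = (-9/5 + 837/(-617)²) + 3551 = (-9/5 + 837*(1/380689)) + 3551 = (-9/5 + 837/380689) + 3551 = -3422016/1903445 + 3551 = 6755711179/1903445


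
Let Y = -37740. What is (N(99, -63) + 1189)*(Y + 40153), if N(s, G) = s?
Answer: 3107944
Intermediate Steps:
(N(99, -63) + 1189)*(Y + 40153) = (99 + 1189)*(-37740 + 40153) = 1288*2413 = 3107944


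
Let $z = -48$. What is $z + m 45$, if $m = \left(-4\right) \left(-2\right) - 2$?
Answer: $222$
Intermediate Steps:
$m = 6$ ($m = 8 - 2 = 6$)
$z + m 45 = -48 + 6 \cdot 45 = -48 + 270 = 222$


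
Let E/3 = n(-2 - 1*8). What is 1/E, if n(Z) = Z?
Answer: -1/30 ≈ -0.033333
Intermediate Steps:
E = -30 (E = 3*(-2 - 1*8) = 3*(-2 - 8) = 3*(-10) = -30)
1/E = 1/(-30) = -1/30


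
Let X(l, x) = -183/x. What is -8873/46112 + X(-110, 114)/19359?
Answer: -3265082149/16960961952 ≈ -0.19251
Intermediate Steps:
-8873/46112 + X(-110, 114)/19359 = -8873/46112 - 183/114/19359 = -8873*1/46112 - 183*1/114*(1/19359) = -8873/46112 - 61/38*1/19359 = -8873/46112 - 61/735642 = -3265082149/16960961952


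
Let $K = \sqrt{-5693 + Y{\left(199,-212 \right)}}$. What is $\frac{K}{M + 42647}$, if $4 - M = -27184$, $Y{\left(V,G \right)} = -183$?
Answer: $\frac{2 i \sqrt{1469}}{69835} \approx 0.0010977 i$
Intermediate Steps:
$M = 27188$ ($M = 4 - -27184 = 4 + 27184 = 27188$)
$K = 2 i \sqrt{1469}$ ($K = \sqrt{-5693 - 183} = \sqrt{-5876} = 2 i \sqrt{1469} \approx 76.655 i$)
$\frac{K}{M + 42647} = \frac{2 i \sqrt{1469}}{27188 + 42647} = \frac{2 i \sqrt{1469}}{69835}$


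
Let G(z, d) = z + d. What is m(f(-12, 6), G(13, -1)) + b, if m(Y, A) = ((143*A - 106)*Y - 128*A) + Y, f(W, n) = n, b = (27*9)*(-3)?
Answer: 7401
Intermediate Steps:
b = -729 (b = 243*(-3) = -729)
G(z, d) = d + z
m(Y, A) = Y - 128*A + Y*(-106 + 143*A) (m(Y, A) = ((-106 + 143*A)*Y - 128*A) + Y = (Y*(-106 + 143*A) - 128*A) + Y = (-128*A + Y*(-106 + 143*A)) + Y = Y - 128*A + Y*(-106 + 143*A))
m(f(-12, 6), G(13, -1)) + b = (-128*(-1 + 13) - 105*6 + 143*(-1 + 13)*6) - 729 = (-128*12 - 630 + 143*12*6) - 729 = (-1536 - 630 + 10296) - 729 = 8130 - 729 = 7401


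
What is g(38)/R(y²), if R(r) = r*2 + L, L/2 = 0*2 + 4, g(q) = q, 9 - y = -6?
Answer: 19/229 ≈ 0.082969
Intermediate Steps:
y = 15 (y = 9 - 1*(-6) = 9 + 6 = 15)
L = 8 (L = 2*(0*2 + 4) = 2*(0 + 4) = 2*4 = 8)
R(r) = 8 + 2*r (R(r) = r*2 + 8 = 2*r + 8 = 8 + 2*r)
g(38)/R(y²) = 38/(8 + 2*15²) = 38/(8 + 2*225) = 38/(8 + 450) = 38/458 = 38*(1/458) = 19/229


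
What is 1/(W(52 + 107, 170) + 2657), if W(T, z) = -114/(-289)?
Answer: 289/767987 ≈ 0.00037631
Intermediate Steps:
W(T, z) = 114/289 (W(T, z) = -114*(-1/289) = 114/289)
1/(W(52 + 107, 170) + 2657) = 1/(114/289 + 2657) = 1/(767987/289) = 289/767987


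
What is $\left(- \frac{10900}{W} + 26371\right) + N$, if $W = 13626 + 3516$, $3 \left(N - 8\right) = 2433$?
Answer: $\frac{233040040}{8571} \approx 27189.0$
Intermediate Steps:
$N = 819$ ($N = 8 + \frac{1}{3} \cdot 2433 = 8 + 811 = 819$)
$W = 17142$
$\left(- \frac{10900}{W} + 26371\right) + N = \left(- \frac{10900}{17142} + 26371\right) + 819 = \left(\left(-10900\right) \frac{1}{17142} + 26371\right) + 819 = \left(- \frac{5450}{8571} + 26371\right) + 819 = \frac{226020391}{8571} + 819 = \frac{233040040}{8571}$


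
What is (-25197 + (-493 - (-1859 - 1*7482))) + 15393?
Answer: -956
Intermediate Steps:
(-25197 + (-493 - (-1859 - 1*7482))) + 15393 = (-25197 + (-493 - (-1859 - 7482))) + 15393 = (-25197 + (-493 - 1*(-9341))) + 15393 = (-25197 + (-493 + 9341)) + 15393 = (-25197 + 8848) + 15393 = -16349 + 15393 = -956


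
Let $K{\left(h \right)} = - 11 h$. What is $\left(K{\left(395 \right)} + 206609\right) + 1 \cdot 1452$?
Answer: $203716$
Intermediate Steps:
$\left(K{\left(395 \right)} + 206609\right) + 1 \cdot 1452 = \left(\left(-11\right) 395 + 206609\right) + 1 \cdot 1452 = \left(-4345 + 206609\right) + 1452 = 202264 + 1452 = 203716$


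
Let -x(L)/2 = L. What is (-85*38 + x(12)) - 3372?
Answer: -6626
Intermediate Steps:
x(L) = -2*L
(-85*38 + x(12)) - 3372 = (-85*38 - 2*12) - 3372 = (-3230 - 24) - 3372 = -3254 - 3372 = -6626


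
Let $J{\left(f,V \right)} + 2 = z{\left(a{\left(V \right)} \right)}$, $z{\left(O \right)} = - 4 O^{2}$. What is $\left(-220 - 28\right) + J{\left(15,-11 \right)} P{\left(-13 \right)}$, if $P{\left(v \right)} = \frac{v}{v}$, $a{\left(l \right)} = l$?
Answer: $-734$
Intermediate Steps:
$P{\left(v \right)} = 1$
$J{\left(f,V \right)} = -2 - 4 V^{2}$
$\left(-220 - 28\right) + J{\left(15,-11 \right)} P{\left(-13 \right)} = \left(-220 - 28\right) + \left(-2 - 4 \left(-11\right)^{2}\right) 1 = -248 + \left(-2 - 484\right) 1 = -248 - 486 = -734$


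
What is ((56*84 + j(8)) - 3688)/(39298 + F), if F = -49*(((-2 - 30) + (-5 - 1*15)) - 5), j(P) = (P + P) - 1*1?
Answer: 1031/42091 ≈ 0.024495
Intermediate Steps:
j(P) = -1 + 2*P (j(P) = 2*P - 1 = -1 + 2*P)
F = 2793 (F = -49*((-32 + (-5 - 15)) - 5) = -49*((-32 - 20) - 5) = -49*(-52 - 5) = -49*(-57) = 2793)
((56*84 + j(8)) - 3688)/(39298 + F) = ((56*84 + (-1 + 2*8)) - 3688)/(39298 + 2793) = ((4704 + (-1 + 16)) - 3688)/42091 = ((4704 + 15) - 3688)*(1/42091) = (4719 - 3688)*(1/42091) = 1031*(1/42091) = 1031/42091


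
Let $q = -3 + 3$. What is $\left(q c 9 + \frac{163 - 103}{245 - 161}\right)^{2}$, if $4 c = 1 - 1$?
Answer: $\frac{25}{49} \approx 0.5102$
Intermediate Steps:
$q = 0$
$c = 0$ ($c = \frac{1 - 1}{4} = \frac{1}{4} \cdot 0 = 0$)
$\left(q c 9 + \frac{163 - 103}{245 - 161}\right)^{2} = \left(0 \cdot 0 \cdot 9 + \frac{163 - 103}{245 - 161}\right)^{2} = \left(0 \cdot 9 + \frac{60}{84}\right)^{2} = \left(0 + 60 \cdot \frac{1}{84}\right)^{2} = \left(0 + \frac{5}{7}\right)^{2} = \left(\frac{5}{7}\right)^{2} = \frac{25}{49}$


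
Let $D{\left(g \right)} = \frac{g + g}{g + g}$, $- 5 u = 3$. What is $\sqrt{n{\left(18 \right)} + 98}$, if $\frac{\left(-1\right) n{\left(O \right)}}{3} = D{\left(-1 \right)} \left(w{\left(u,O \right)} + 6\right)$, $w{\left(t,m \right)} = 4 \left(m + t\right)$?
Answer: $\frac{2 i \sqrt{805}}{5} \approx 11.349 i$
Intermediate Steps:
$u = - \frac{3}{5}$ ($u = \left(- \frac{1}{5}\right) 3 = - \frac{3}{5} \approx -0.6$)
$D{\left(g \right)} = 1$ ($D{\left(g \right)} = \frac{2 g}{2 g} = 2 g \frac{1}{2 g} = 1$)
$w{\left(t,m \right)} = 4 m + 4 t$
$n{\left(O \right)} = - \frac{54}{5} - 12 O$ ($n{\left(O \right)} = - 3 \cdot 1 \left(\left(4 O + 4 \left(- \frac{3}{5}\right)\right) + 6\right) = - 3 \cdot 1 \left(\left(4 O - \frac{12}{5}\right) + 6\right) = - 3 \cdot 1 \left(\left(- \frac{12}{5} + 4 O\right) + 6\right) = - 3 \cdot 1 \left(\frac{18}{5} + 4 O\right) = - 3 \left(\frac{18}{5} + 4 O\right) = - \frac{54}{5} - 12 O$)
$\sqrt{n{\left(18 \right)} + 98} = \sqrt{\left(- \frac{54}{5} - 216\right) + 98} = \sqrt{- \frac{1134}{5} + 98} = \sqrt{- \frac{644}{5}} = \frac{2 i \sqrt{805}}{5}$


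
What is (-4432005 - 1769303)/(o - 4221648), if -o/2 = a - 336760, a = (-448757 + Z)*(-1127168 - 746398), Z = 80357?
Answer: 1550327/345111744232 ≈ 4.4922e-6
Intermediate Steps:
a = 690221714400 (a = (-448757 + 80357)*(-1127168 - 746398) = -368400*(-1873566) = 690221714400)
o = -1380442755280 (o = -2*(690221714400 - 336760) = -2*690221377640 = -1380442755280)
(-4432005 - 1769303)/(o - 4221648) = (-4432005 - 1769303)/(-1380442755280 - 4221648) = -6201308/(-1380446976928) = -6201308*(-1/1380446976928) = 1550327/345111744232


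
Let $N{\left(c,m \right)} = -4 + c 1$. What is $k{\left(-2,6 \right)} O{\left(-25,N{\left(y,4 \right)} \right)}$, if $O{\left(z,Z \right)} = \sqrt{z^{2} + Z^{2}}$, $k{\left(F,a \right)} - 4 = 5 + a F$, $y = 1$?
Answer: $- 3 \sqrt{634} \approx -75.538$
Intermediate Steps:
$N{\left(c,m \right)} = -4 + c$
$k{\left(F,a \right)} = 9 + F a$ ($k{\left(F,a \right)} = 4 + \left(5 + a F\right) = 4 + \left(5 + F a\right) = 9 + F a$)
$O{\left(z,Z \right)} = \sqrt{Z^{2} + z^{2}}$
$k{\left(-2,6 \right)} O{\left(-25,N{\left(y,4 \right)} \right)} = \left(9 - 12\right) \sqrt{\left(-4 + 1\right)^{2} + \left(-25\right)^{2}} = \left(9 - 12\right) \sqrt{\left(-3\right)^{2} + 625} = - 3 \sqrt{9 + 625} = - 3 \sqrt{634}$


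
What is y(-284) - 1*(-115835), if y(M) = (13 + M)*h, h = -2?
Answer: 116377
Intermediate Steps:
y(M) = -26 - 2*M (y(M) = (13 + M)*(-2) = -26 - 2*M)
y(-284) - 1*(-115835) = (-26 - 2*(-284)) - 1*(-115835) = (-26 + 568) + 115835 = 542 + 115835 = 116377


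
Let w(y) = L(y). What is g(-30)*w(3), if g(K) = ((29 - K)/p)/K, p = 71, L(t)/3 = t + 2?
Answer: -59/142 ≈ -0.41549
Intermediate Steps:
L(t) = 6 + 3*t (L(t) = 3*(t + 2) = 3*(2 + t) = 6 + 3*t)
w(y) = 6 + 3*y
g(K) = (29/71 - K/71)/K (g(K) = ((29 - K)/71)/K = ((29 - K)*(1/71))/K = (29/71 - K/71)/K)
g(-30)*w(3) = ((1/71)*(29 - 1*(-30))/(-30))*(6 + 3*3) = ((1/71)*(-1/30)*(29 + 30))*(6 + 9) = ((1/71)*(-1/30)*59)*15 = -59/2130*15 = -59/142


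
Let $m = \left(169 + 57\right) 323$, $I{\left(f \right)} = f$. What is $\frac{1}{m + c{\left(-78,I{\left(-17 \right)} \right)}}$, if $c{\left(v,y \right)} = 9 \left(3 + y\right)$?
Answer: $\frac{1}{72872} \approx 1.3723 \cdot 10^{-5}$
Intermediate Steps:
$c{\left(v,y \right)} = 27 + 9 y$
$m = 72998$ ($m = 226 \cdot 323 = 72998$)
$\frac{1}{m + c{\left(-78,I{\left(-17 \right)} \right)}} = \frac{1}{72998 + \left(27 + 9 \left(-17\right)\right)} = \frac{1}{72998 + \left(27 - 153\right)} = \frac{1}{72998 - 126} = \frac{1}{72872}$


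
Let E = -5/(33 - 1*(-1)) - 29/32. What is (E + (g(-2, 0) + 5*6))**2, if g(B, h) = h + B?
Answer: 214886281/295936 ≈ 726.12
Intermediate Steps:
g(B, h) = B + h
E = -573/544 (E = -5/(33 + 1) - 29*1/32 = -5/34 - 29/32 = -573/544 ≈ -1.0533)
(E + (g(-2, 0) + 5*6))**2 = (-573/544 + ((-2 + 0) + 5*6))**2 = (-573/544 + (-2 + 30))**2 = (-573/544 + 28)**2 = (14659/544)**2 = 214886281/295936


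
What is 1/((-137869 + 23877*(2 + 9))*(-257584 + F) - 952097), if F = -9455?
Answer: -1/33321544439 ≈ -3.0011e-11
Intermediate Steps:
1/((-137869 + 23877*(2 + 9))*(-257584 + F) - 952097) = 1/((-137869 + 23877*(2 + 9))*(-257584 - 9455) - 952097) = 1/((-137869 + 23877*11)*(-267039) - 952097) = 1/((-137869 + 262647)*(-267039) - 952097) = 1/(124778*(-267039) - 952097) = 1/(-33320592342 - 952097) = 1/(-33321544439) = -1/33321544439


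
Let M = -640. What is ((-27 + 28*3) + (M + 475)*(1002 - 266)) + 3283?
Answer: -118100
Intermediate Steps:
((-27 + 28*3) + (M + 475)*(1002 - 266)) + 3283 = ((-27 + 28*3) + (-640 + 475)*(1002 - 266)) + 3283 = ((-27 + 84) - 165*736) + 3283 = (57 - 121440) + 3283 = -121383 + 3283 = -118100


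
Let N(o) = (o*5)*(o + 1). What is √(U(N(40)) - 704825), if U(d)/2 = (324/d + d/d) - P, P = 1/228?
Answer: I*√384943906359834/23370 ≈ 839.54*I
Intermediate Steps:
N(o) = 5*o*(1 + o) (N(o) = (5*o)*(1 + o) = 5*o*(1 + o))
P = 1/228 ≈ 0.0043860
U(d) = 227/114 + 648/d (U(d) = 2*((324/d + d/d) - 1*1/228) = 2*((324/d + 1) - 1/228) = 2*((1 + 324/d) - 1/228) = 2*(227/228 + 324/d) = 227/114 + 648/d)
√(U(N(40)) - 704825) = √((227/114 + 648/((5*40*(1 + 40)))) - 704825) = √((227/114 + 648/((5*40*41))) - 704825) = √((227/114 + 648/8200) - 704825) = √((227/114 + 648*(1/8200)) - 704825) = √((227/114 + 81/1025) - 704825) = √(241909/116850 - 704825) = √(-82358559341/116850) = I*√384943906359834/23370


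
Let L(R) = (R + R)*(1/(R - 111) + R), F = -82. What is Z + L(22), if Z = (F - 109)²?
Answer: 3332917/89 ≈ 37449.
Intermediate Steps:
L(R) = 2*R*(R + 1/(-111 + R)) (L(R) = (2*R)*(1/(-111 + R) + R) = (2*R)*(R + 1/(-111 + R)) = 2*R*(R + 1/(-111 + R)))
Z = 36481 (Z = (-82 - 109)² = (-191)² = 36481)
Z + L(22) = 36481 + 2*22*(1 + 22² - 111*22)/(-111 + 22) = 36481 + 2*22*(1 + 484 - 2442)/(-89) = 36481 + 2*22*(-1/89)*(-1957) = 36481 + 86108/89 = 3332917/89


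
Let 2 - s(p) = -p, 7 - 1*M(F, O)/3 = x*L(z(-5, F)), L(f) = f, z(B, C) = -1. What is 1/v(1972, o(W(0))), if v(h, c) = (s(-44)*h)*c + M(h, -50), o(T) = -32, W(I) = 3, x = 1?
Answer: 1/2650392 ≈ 3.7730e-7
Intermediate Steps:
M(F, O) = 24 (M(F, O) = 21 - 3*(-1) = 21 + 3 = 24)
s(p) = 2 + p (s(p) = 2 - (-1)*p = 2 + p)
v(h, c) = 24 - 42*c*h (v(h, c) = ((2 - 44)*h)*c + 24 = (-42*h)*c + 24 = -42*c*h + 24 = 24 - 42*c*h)
1/v(1972, o(W(0))) = 1/(24 - 42*(-32)*1972) = 1/(24 + 2650368) = 1/2650392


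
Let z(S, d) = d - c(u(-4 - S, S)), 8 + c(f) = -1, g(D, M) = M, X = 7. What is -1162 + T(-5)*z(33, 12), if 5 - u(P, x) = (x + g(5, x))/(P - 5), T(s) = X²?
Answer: -133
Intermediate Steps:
T(s) = 49 (T(s) = 7² = 49)
u(P, x) = 5 - 2*x/(-5 + P) (u(P, x) = 5 - (x + x)/(P - 5) = 5 - 2*x/(-5 + P))
c(f) = -9 (c(f) = -8 - 1 = -9)
z(S, d) = 9 + d (z(S, d) = d - 1*(-9) = d + 9 = 9 + d)
-1162 + T(-5)*z(33, 12) = -1162 + 49*(9 + 12) = -1162 + 49*21 = -1162 + 1029 = -133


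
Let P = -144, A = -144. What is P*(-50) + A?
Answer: 7056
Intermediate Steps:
P*(-50) + A = -144*(-50) - 144 = 7200 - 144 = 7056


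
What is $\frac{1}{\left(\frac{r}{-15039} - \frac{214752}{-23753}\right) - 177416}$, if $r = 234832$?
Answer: $- \frac{357221367}{63379134356840} \approx -5.6363 \cdot 10^{-6}$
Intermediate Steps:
$\frac{1}{\left(\frac{r}{-15039} - \frac{214752}{-23753}\right) - 177416} = \frac{1}{\left(\frac{234832}{-15039} - \frac{214752}{-23753}\right) - 177416} = \frac{1}{\left(234832 \left(- \frac{1}{15039}\right) - - \frac{214752}{23753}\right) - 177416} = \frac{1}{\left(- \frac{234832}{15039} + \frac{214752}{23753}\right) - 177416} = \frac{1}{- \frac{2348309168}{357221367} - 177416} = \frac{1}{- \frac{63379134356840}{357221367}} = - \frac{357221367}{63379134356840}$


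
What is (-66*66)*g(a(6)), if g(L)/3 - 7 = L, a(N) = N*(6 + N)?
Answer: -1032372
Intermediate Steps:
g(L) = 21 + 3*L
(-66*66)*g(a(6)) = (-66*66)*(21 + 3*(6*(6 + 6))) = -4356*(21 + 3*(6*12)) = -4356*(21 + 3*72) = -4356*(21 + 216) = -4356*237 = -1032372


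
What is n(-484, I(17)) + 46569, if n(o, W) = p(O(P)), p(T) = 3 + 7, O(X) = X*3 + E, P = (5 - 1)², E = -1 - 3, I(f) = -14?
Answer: 46579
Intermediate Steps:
E = -4
P = 16 (P = 4² = 16)
O(X) = -4 + 3*X (O(X) = X*3 - 4 = 3*X - 4 = -4 + 3*X)
p(T) = 10
n(o, W) = 10
n(-484, I(17)) + 46569 = 10 + 46569 = 46579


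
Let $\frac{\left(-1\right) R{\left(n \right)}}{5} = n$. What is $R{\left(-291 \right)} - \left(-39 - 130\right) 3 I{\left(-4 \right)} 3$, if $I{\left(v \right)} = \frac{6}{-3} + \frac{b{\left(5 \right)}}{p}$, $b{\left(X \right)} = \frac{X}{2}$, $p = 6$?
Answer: $- \frac{3813}{4} \approx -953.25$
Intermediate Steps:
$b{\left(X \right)} = \frac{X}{2}$ ($b{\left(X \right)} = X \frac{1}{2} = \frac{X}{2}$)
$I{\left(v \right)} = - \frac{19}{12}$ ($I{\left(v \right)} = \frac{6}{-3} + \frac{\frac{1}{2} \cdot 5}{6} = 6 \left(- \frac{1}{3}\right) + \frac{5}{2} \cdot \frac{1}{6} = -2 + \frac{5}{12} = - \frac{19}{12}$)
$R{\left(n \right)} = - 5 n$
$R{\left(-291 \right)} - \left(-39 - 130\right) 3 I{\left(-4 \right)} 3 = \left(-5\right) \left(-291\right) - \left(-39 - 130\right) 3 \left(- \frac{19}{12}\right) 3 = 1455 - - 169 \left(\left(- \frac{19}{4}\right) 3\right) = 1455 - \left(-169\right) \left(- \frac{57}{4}\right) = 1455 - \frac{9633}{4} = - \frac{3813}{4}$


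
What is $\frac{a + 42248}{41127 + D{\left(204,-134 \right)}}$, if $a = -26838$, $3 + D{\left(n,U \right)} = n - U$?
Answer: $\frac{7705}{20731} \approx 0.37167$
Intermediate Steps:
$D{\left(n,U \right)} = -3 + n - U$ ($D{\left(n,U \right)} = -3 - \left(U - n\right) = -3 + n - U$)
$\frac{a + 42248}{41127 + D{\left(204,-134 \right)}} = \frac{-26838 + 42248}{41127 - -335} = \frac{15410}{41127 + \left(-3 + 204 + 134\right)} = \frac{15410}{41127 + 335} = \frac{15410}{41462} = 15410 \cdot \frac{1}{41462} = \frac{7705}{20731}$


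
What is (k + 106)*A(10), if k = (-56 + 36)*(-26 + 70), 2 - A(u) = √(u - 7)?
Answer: -1548 + 774*√3 ≈ -207.39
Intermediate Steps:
A(u) = 2 - √(-7 + u) (A(u) = 2 - √(u - 7) = 2 - √(-7 + u))
k = -880 (k = -20*44 = -880)
(k + 106)*A(10) = (-880 + 106)*(2 - √(-7 + 10)) = -774*(2 - √3) = -1548 + 774*√3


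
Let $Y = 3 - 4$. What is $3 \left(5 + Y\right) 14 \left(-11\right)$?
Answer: $-1848$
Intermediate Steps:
$Y = -1$
$3 \left(5 + Y\right) 14 \left(-11\right) = 3 \left(5 - 1\right) 14 \left(-11\right) = 3 \cdot 4 \cdot 14 \left(-11\right) = 12 \cdot 14 \left(-11\right) = 168 \left(-11\right) = -1848$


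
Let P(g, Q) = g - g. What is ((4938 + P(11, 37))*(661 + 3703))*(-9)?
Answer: -193944888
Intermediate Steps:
P(g, Q) = 0
((4938 + P(11, 37))*(661 + 3703))*(-9) = ((4938 + 0)*(661 + 3703))*(-9) = (4938*4364)*(-9) = 21549432*(-9) = -193944888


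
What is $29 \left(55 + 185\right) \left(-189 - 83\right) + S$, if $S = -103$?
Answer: $-1893223$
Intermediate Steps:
$29 \left(55 + 185\right) \left(-189 - 83\right) + S = 29 \left(55 + 185\right) \left(-189 - 83\right) - 103 = 29 \cdot 240 \left(-272\right) - 103 = 29 \left(-65280\right) - 103 = -1893120 - 103 = -1893223$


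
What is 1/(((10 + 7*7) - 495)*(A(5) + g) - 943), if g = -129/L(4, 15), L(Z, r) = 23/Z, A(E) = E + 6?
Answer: 23/92979 ≈ 0.00024737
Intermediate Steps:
A(E) = 6 + E
g = -516/23 (g = -129/(23/4) = -129/(23*(¼)) = -129/23/4 = -129*4/23 = -516/23 ≈ -22.435)
1/(((10 + 7*7) - 495)*(A(5) + g) - 943) = 1/(((10 + 7*7) - 495)*((6 + 5) - 516/23) - 943) = 1/(((10 + 49) - 495)*(11 - 516/23) - 943) = 1/((59 - 495)*(-263/23) - 943) = 1/(-436*(-263/23) - 943) = 1/(114668/23 - 943) = 1/(92979/23) = 23/92979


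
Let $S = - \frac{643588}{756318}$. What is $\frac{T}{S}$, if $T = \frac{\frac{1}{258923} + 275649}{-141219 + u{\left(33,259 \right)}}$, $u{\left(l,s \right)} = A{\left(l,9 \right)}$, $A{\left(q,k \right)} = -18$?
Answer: $\frac{4498318914213742}{1961308029537549} \approx 2.2935$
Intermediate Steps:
$S = - \frac{321794}{378159}$ ($S = \left(-643588\right) \frac{1}{756318} = - \frac{321794}{378159} \approx -0.85095$)
$u{\left(l,s \right)} = -18$
$T = - \frac{71371866028}{36569507751}$ ($T = \frac{\frac{1}{258923} + 275649}{-141219 - 18} = \frac{\frac{1}{258923} + 275649}{-141237} = \frac{71371866028}{258923} \left(- \frac{1}{141237}\right) = - \frac{71371866028}{36569507751} \approx -1.9517$)
$\frac{T}{S} = - \frac{71371866028}{36569507751 \left(- \frac{321794}{378159}\right)} = \left(- \frac{71371866028}{36569507751}\right) \left(- \frac{378159}{321794}\right) = \frac{4498318914213742}{1961308029537549}$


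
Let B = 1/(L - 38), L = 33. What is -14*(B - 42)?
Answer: 2954/5 ≈ 590.80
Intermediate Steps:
B = -⅕ (B = 1/(33 - 38) = 1/(-5) = -⅕ ≈ -0.20000)
-14*(B - 42) = -14*(-⅕ - 42) = -14*(-211/5) = 2954/5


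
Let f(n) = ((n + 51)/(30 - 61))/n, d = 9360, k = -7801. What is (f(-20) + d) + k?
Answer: 31181/20 ≈ 1559.1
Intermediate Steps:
f(n) = (-51/31 - n/31)/n (f(n) = ((51 + n)/(-31))/n = ((51 + n)*(-1/31))/n = (-51/31 - n/31)/n)
(f(-20) + d) + k = ((1/31)*(-51 - 1*(-20))/(-20) + 9360) - 7801 = ((1/31)*(-1/20)*(-51 + 20) + 9360) - 7801 = ((1/31)*(-1/20)*(-31) + 9360) - 7801 = (1/20 + 9360) - 7801 = 187201/20 - 7801 = 31181/20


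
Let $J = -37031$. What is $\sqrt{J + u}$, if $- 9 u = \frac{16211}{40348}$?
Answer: $\frac{i \sqrt{135641475715361}}{60522} \approx 192.43 i$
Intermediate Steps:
$u = - \frac{16211}{363132}$ ($u = - \frac{16211 \cdot \frac{1}{40348}}{9} = \left(- \frac{1}{9}\right) \frac{16211}{40348} = - \frac{16211}{363132} \approx -0.044642$)
$\sqrt{J + u} = \sqrt{-37031 - \frac{16211}{363132}} = \sqrt{- \frac{13447157303}{363132}} = \frac{i \sqrt{135641475715361}}{60522}$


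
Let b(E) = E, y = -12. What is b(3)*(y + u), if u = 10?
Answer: -6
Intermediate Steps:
b(3)*(y + u) = 3*(-12 + 10) = 3*(-2) = -6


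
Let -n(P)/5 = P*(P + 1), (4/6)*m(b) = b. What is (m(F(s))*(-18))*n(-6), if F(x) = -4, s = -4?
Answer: -16200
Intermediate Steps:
m(b) = 3*b/2
n(P) = -5*P*(1 + P) (n(P) = -5*P*(P + 1) = -5*P*(1 + P))
(m(F(s))*(-18))*n(-6) = (((3/2)*(-4))*(-18))*(-5*(-6)*(1 - 6)) = (-6*(-18))*(-5*(-6)*(-5)) = 108*(-150) = -16200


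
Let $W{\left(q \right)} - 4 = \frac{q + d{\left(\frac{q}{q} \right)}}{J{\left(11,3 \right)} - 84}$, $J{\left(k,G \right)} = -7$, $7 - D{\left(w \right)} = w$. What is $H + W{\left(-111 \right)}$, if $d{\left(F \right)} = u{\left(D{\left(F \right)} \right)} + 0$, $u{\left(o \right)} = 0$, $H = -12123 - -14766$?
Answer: $\frac{240988}{91} \approx 2648.2$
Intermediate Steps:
$H = 2643$ ($H = -12123 + 14766 = 2643$)
$D{\left(w \right)} = 7 - w$
$d{\left(F \right)} = 0$ ($d{\left(F \right)} = 0 + 0 = 0$)
$W{\left(q \right)} = 4 - \frac{q}{91}$ ($W{\left(q \right)} = 4 + \frac{q + 0}{-7 - 84} = 4 + \frac{q}{-91} = 4 + q \left(- \frac{1}{91}\right) = 4 - \frac{q}{91}$)
$H + W{\left(-111 \right)} = 2643 + \left(4 - - \frac{111}{91}\right) = 2643 + \left(4 + \frac{111}{91}\right) = 2643 + \frac{475}{91} = \frac{240988}{91}$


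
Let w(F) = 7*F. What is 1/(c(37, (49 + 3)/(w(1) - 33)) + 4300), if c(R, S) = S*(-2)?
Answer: 1/4304 ≈ 0.00023234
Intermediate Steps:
c(R, S) = -2*S
1/(c(37, (49 + 3)/(w(1) - 33)) + 4300) = 1/(-2*(49 + 3)/(7*1 - 33) + 4300) = 1/(-104/(7 - 33) + 4300) = 1/(-104/(-26) + 4300) = 1/(-104*(-1)/26 + 4300) = 1/(-2*(-2) + 4300) = 1/(4 + 4300) = 1/4304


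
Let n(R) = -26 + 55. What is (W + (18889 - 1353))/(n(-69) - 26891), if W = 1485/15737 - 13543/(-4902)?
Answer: -1352996090525/2072209195188 ≈ -0.65292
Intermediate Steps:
n(R) = 29
W = 220405661/77142774 (W = 1485*(1/15737) - 13543*(-1/4902) = 1485/15737 + 13543/4902 = 220405661/77142774 ≈ 2.8571)
(W + (18889 - 1353))/(n(-69) - 26891) = (220405661/77142774 + (18889 - 1353))/(29 - 26891) = (220405661/77142774 + 17536)/(-26862) = (1352996090525/77142774)*(-1/26862) = -1352996090525/2072209195188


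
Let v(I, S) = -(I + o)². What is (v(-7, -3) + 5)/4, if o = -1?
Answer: -59/4 ≈ -14.750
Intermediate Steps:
v(I, S) = -(-1 + I)² (v(I, S) = -(I - 1)² = -(-1 + I)²)
(v(-7, -3) + 5)/4 = (-(-1 - 7)² + 5)/4 = (-1*(-8)² + 5)*(¼) = (-1*64 + 5)*(¼) = (-64 + 5)*(¼) = -59*¼ = -59/4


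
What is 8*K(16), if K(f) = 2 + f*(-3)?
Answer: -368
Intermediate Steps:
K(f) = 2 - 3*f
8*K(16) = 8*(2 - 3*16) = 8*(2 - 48) = 8*(-46) = -368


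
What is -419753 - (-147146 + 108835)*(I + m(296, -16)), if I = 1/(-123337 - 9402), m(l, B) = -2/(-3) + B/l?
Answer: -5838852386986/14734029 ≈ -3.9628e+5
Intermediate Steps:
m(l, B) = ⅔ + B/l (m(l, B) = -2*(-⅓) + B/l = ⅔ + B/l)
I = -1/132739 (I = 1/(-132739) = -1/132739 ≈ -7.5336e-6)
-419753 - (-147146 + 108835)*(I + m(296, -16)) = -419753 - (-147146 + 108835)*(-1/132739 + (⅔ - 16/296)) = -419753 - (-38311)*(-1/132739 + (⅔ - 16*1/296)) = -419753 - (-38311)*(-1/132739 + (⅔ - 2/37)) = -419753 - (-38311)*(-1/132739 + 68/111) = -419753 - (-38311)*9026141/14734029 = -419753 - 1*(-345800487851/14734029) = -419753 + 345800487851/14734029 = -5838852386986/14734029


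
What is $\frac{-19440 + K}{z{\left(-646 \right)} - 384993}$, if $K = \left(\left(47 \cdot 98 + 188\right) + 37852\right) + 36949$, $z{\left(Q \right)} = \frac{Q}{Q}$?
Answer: $- \frac{5}{32} \approx -0.15625$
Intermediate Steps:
$z{\left(Q \right)} = 1$
$K = 79595$ ($K = \left(\left(4606 + 188\right) + 37852\right) + 36949 = \left(4794 + 37852\right) + 36949 = 42646 + 36949 = 79595$)
$\frac{-19440 + K}{z{\left(-646 \right)} - 384993} = \frac{-19440 + 79595}{1 - 384993} = \frac{60155}{-384992} = 60155 \left(- \frac{1}{384992}\right) = - \frac{5}{32}$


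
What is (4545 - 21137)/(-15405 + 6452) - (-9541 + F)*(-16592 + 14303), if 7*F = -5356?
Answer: -211208066641/8953 ≈ -2.3591e+7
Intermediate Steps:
F = -5356/7 (F = (⅐)*(-5356) = -5356/7 ≈ -765.14)
(4545 - 21137)/(-15405 + 6452) - (-9541 + F)*(-16592 + 14303) = (4545 - 21137)/(-15405 + 6452) - (-9541 - 5356/7)*(-16592 + 14303) = -16592/(-8953) - (-72143)*(-2289)/7 = -16592*(-1/8953) - 1*23590761 = 16592/8953 - 23590761 = -211208066641/8953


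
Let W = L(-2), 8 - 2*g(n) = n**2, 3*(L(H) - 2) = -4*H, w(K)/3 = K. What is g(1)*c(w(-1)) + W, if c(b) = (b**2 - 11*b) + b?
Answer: 847/6 ≈ 141.17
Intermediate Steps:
w(K) = 3*K
L(H) = 2 - 4*H/3 (L(H) = 2 + (-4*H)/3 = 2 - 4*H/3)
g(n) = 4 - n**2/2
c(b) = b**2 - 10*b
W = 14/3 (W = 2 - 4/3*(-2) = 2 + 8/3 = 14/3 ≈ 4.6667)
g(1)*c(w(-1)) + W = (4 - 1/2*1**2)*((3*(-1))*(-10 + 3*(-1))) + 14/3 = (4 - 1/2*1)*(-3*(-10 - 3)) + 14/3 = (4 - 1/2)*(-3*(-13)) + 14/3 = (7/2)*39 + 14/3 = 273/2 + 14/3 = 847/6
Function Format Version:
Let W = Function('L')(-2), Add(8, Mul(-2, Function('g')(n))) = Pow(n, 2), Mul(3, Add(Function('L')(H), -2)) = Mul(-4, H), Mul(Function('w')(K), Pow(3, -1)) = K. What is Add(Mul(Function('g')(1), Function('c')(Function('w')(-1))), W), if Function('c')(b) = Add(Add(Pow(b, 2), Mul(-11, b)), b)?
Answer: Rational(847, 6) ≈ 141.17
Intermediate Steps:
Function('w')(K) = Mul(3, K)
Function('L')(H) = Add(2, Mul(Rational(-4, 3), H)) (Function('L')(H) = Add(2, Mul(Rational(1, 3), Mul(-4, H))) = Add(2, Mul(Rational(-4, 3), H)))
Function('g')(n) = Add(4, Mul(Rational(-1, 2), Pow(n, 2)))
Function('c')(b) = Add(Pow(b, 2), Mul(-10, b))
W = Rational(14, 3) (W = Add(2, Mul(Rational(-4, 3), -2)) = Add(2, Rational(8, 3)) = Rational(14, 3) ≈ 4.6667)
Add(Mul(Function('g')(1), Function('c')(Function('w')(-1))), W) = Add(Mul(Add(4, Mul(Rational(-1, 2), Pow(1, 2))), Mul(Mul(3, -1), Add(-10, Mul(3, -1)))), Rational(14, 3)) = Add(Mul(Add(4, Mul(Rational(-1, 2), 1)), Mul(-3, Add(-10, -3))), Rational(14, 3)) = Add(Mul(Add(4, Rational(-1, 2)), Mul(-3, -13)), Rational(14, 3)) = Add(Mul(Rational(7, 2), 39), Rational(14, 3)) = Add(Rational(273, 2), Rational(14, 3)) = Rational(847, 6)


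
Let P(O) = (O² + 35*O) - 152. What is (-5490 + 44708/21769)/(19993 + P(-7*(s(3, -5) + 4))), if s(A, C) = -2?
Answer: -119467102/425518643 ≈ -0.28076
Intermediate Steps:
P(O) = -152 + O² + 35*O
(-5490 + 44708/21769)/(19993 + P(-7*(s(3, -5) + 4))) = (-5490 + 44708/21769)/(19993 + (-152 + (-7*(-2 + 4))² + 35*(-7*(-2 + 4)))) = (-5490 + 44708*(1/21769))/(19993 + (-152 + (-7*2)² + 35*(-7*2))) = (-5490 + 44708/21769)/(19993 + (-152 + (-14)² + 35*(-14))) = -119467102/(21769*(19993 + (-152 + 196 - 490))) = -119467102/(21769*(19993 - 446)) = -119467102/21769/19547 = -119467102/21769*1/19547 = -119467102/425518643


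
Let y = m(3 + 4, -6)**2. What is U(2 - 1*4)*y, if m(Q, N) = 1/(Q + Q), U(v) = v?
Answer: -1/98 ≈ -0.010204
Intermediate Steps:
m(Q, N) = 1/(2*Q)
y = 1/196 (y = (1/(2*(3 + 4)))**2 = ((1/2)/7)**2 = ((1/2)*(1/7))**2 = (1/14)**2 = 1/196 ≈ 0.0051020)
U(2 - 1*4)*y = (2 - 1*4)*(1/196) = (2 - 4)*(1/196) = -2*1/196 = -1/98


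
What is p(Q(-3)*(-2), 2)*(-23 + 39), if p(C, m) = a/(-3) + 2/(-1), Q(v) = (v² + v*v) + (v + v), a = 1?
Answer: -112/3 ≈ -37.333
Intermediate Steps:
Q(v) = 2*v + 2*v² (Q(v) = (v² + v²) + 2*v = 2*v² + 2*v = 2*v + 2*v²)
p(C, m) = -7/3 (p(C, m) = 1/(-3) + 2/(-1) = 1*(-⅓) + 2*(-1) = -⅓ - 2 = -7/3)
p(Q(-3)*(-2), 2)*(-23 + 39) = -7*(-23 + 39)/3 = -7/3*16 = -112/3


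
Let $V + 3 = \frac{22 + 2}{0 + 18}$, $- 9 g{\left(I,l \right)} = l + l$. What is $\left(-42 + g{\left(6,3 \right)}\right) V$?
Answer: $\frac{640}{9} \approx 71.111$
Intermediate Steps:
$g{\left(I,l \right)} = - \frac{2 l}{9}$ ($g{\left(I,l \right)} = - \frac{l + l}{9} = - \frac{2 l}{9}$)
$V = - \frac{5}{3}$ ($V = -3 + \frac{22 + 2}{0 + 18} = -3 + \frac{24}{18} = -3 + 24 \cdot \frac{1}{18} = -3 + \frac{4}{3} = - \frac{5}{3} \approx -1.6667$)
$\left(-42 + g{\left(6,3 \right)}\right) V = \left(-42 - \frac{2}{3}\right) \left(- \frac{5}{3}\right) = \left(- \frac{128}{3}\right) \left(- \frac{5}{3}\right) = \frac{640}{9}$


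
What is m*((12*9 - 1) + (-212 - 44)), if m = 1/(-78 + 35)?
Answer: 149/43 ≈ 3.4651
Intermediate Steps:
m = -1/43 (m = 1/(-43) = -1/43 ≈ -0.023256)
m*((12*9 - 1) + (-212 - 44)) = -((12*9 - 1) + (-212 - 44))/43 = -((108 - 1) - 256)/43 = -(107 - 256)/43 = -1/43*(-149) = 149/43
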